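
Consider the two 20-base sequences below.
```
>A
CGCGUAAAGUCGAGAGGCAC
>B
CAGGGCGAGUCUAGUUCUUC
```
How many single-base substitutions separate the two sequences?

11

Comparing position by position, 11 bases differ: 2 (G/A), 3 (C/G), 5 (U/G), 6 (A/C), 7 (A/G), 12 (G/U), 15 (A/U), 16 (G/U), 17 (G/C), 18 (C/U), 19 (A/U).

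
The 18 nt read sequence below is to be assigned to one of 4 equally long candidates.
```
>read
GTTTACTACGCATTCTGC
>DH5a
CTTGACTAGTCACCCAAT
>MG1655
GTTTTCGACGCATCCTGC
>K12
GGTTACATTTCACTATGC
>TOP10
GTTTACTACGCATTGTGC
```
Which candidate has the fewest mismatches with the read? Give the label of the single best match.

TOP10

Hamming distances to read — DH5a: 9; MG1655: 3; K12: 7; TOP10: 1.
Smallest is TOP10 with 1 mismatch.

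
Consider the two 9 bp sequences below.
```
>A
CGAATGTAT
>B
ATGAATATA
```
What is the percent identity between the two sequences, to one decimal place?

11.1%

8 positions differ (1, 2, 3, 5, 6, 7, 8, 9), so 1 of 9 match: 1/9 = 11.11%.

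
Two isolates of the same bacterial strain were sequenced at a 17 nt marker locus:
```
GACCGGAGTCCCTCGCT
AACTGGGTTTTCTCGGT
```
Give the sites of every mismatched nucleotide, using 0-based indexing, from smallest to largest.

0, 3, 6, 7, 9, 10, 15

Scanning 0-based: 0: G/A; 3: C/T; 6: A/G; 7: G/T; 9: C/T; 10: C/T; 15: C/G.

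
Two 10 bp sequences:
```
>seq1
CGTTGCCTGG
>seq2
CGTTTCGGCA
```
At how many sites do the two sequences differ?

5

Mismatches (1-based): site 5: G→T; site 7: C→G; site 8: T→G; site 9: G→C; site 10: G→A.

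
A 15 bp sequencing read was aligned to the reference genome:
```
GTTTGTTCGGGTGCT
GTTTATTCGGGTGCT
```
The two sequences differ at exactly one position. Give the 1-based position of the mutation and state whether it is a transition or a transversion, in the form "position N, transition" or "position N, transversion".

position 5, transition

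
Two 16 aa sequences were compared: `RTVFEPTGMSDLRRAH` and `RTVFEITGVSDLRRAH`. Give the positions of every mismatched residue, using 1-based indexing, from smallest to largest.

Scanning 1-based: 6: P/I; 9: M/V.

6, 9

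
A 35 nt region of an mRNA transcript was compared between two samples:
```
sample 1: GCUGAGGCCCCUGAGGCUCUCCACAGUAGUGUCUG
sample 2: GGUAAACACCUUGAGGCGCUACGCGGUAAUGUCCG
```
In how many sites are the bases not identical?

12

The sequences differ at sites 2, 4, 6, 7, 8, 11, 18, 21, 23, 25, 29, 34 (1-based) — 12 in total.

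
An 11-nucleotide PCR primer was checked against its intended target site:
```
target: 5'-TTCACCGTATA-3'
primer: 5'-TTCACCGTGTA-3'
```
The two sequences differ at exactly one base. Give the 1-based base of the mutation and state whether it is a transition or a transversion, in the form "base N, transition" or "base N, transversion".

The sequences differ only at base 9: A→G (purine→purine), a transition.

base 9, transition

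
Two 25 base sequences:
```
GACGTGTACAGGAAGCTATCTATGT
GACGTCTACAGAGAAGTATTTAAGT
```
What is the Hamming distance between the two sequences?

Comparing position by position, 7 bases differ: 6 (G/C), 12 (G/A), 13 (A/G), 15 (G/A), 16 (C/G), 20 (C/T), 23 (T/A).

7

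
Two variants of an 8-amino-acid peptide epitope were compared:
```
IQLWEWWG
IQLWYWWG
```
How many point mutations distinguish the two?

1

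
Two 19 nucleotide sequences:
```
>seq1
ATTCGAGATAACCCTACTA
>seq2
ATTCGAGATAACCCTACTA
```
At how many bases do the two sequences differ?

The two sequences are identical at every position.

0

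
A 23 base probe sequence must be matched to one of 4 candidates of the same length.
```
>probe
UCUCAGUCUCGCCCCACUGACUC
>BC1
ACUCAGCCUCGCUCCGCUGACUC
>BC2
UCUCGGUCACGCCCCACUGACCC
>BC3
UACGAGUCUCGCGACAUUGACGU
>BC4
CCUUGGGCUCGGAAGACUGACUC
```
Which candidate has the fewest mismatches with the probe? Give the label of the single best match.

BC1 differs at 4 bases; BC2 differs at 3 bases; BC3 differs at 8 bases; BC4 differs at 8 bases. The closest is BC2.

BC2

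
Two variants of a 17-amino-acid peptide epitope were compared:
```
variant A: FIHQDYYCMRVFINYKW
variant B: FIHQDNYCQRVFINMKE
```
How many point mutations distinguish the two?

Comparing position by position, 4 positions differ: 6 (Y/N), 9 (M/Q), 15 (Y/M), 17 (W/E).

4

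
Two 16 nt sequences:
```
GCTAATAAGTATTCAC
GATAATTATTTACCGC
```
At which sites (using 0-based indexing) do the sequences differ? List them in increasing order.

1, 6, 8, 10, 11, 12, 14

Scanning 0-based: 1: C/A; 6: A/T; 8: G/T; 10: A/T; 11: T/A; 12: T/C; 14: A/G.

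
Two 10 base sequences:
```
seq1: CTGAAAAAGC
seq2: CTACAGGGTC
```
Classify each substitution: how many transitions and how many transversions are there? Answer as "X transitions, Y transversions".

Mismatches (1-based):
position 3: G→A (purine→purine, transition)
position 4: A→C (purine→pyrimidine, transversion)
position 6: A→G (purine→purine, transition)
position 7: A→G (purine→purine, transition)
position 8: A→G (purine→purine, transition)
position 9: G→T (purine→pyrimidine, transversion)

4 transitions, 2 transversions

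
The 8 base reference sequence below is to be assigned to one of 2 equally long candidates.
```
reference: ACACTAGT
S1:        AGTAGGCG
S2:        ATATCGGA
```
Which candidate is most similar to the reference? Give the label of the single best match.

Hamming distances to reference — S1: 7; S2: 5.
Smallest is S2 with 5 mismatches.

S2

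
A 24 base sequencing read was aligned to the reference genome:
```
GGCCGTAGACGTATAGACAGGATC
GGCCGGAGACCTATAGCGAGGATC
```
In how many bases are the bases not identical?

4

The sequences differ at bases 6, 11, 17, 18 (1-based) — 4 in total.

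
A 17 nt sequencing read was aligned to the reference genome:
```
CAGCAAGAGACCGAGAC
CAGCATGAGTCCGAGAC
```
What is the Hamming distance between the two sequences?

2

Mismatches (1-based): base 6: A→T; base 10: A→T.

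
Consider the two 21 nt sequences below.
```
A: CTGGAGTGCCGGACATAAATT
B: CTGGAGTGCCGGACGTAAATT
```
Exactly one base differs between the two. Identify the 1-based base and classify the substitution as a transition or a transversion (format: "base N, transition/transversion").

The sequences differ only at base 15: A→G (purine→purine), a transition.

base 15, transition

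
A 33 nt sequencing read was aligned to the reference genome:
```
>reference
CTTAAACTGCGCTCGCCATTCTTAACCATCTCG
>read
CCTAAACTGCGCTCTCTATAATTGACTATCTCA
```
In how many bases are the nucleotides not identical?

The sequences differ at bases 2, 15, 17, 20, 21, 24, 27, 33 (1-based) — 8 in total.

8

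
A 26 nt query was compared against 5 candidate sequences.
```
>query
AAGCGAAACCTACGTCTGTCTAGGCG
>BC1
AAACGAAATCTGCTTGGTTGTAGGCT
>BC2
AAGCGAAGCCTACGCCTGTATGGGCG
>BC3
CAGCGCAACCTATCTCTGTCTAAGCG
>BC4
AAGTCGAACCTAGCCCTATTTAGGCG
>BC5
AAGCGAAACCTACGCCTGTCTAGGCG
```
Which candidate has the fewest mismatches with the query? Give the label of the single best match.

BC1 differs at 9 positions; BC2 differs at 4 positions; BC3 differs at 5 positions; BC4 differs at 8 positions; BC5 differs at 1 position. The closest is BC5.

BC5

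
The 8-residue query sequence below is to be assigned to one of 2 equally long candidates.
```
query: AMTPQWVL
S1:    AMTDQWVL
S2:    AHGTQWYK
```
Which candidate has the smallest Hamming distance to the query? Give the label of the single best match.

S1 differs at 1 residue; S2 differs at 5 residues. The closest is S1.

S1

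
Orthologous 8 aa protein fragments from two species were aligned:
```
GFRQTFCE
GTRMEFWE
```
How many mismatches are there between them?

The sequences differ at residues 2, 4, 5, 7 (1-based) — 4 in total.

4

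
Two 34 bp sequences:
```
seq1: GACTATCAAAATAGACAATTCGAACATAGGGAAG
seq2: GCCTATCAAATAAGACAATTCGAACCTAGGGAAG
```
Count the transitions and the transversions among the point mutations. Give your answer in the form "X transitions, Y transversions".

0 transitions, 4 transversions

Transitions (purine↔purine or pyrimidine↔pyrimidine): none.
Transversions (purine↔pyrimidine): 2 A→C, 11 A→T, 12 T→A, 26 A→C.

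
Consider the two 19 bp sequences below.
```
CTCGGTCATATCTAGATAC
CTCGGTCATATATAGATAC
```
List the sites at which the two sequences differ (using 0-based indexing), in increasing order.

11

Scanning 0-based: 11: C/A.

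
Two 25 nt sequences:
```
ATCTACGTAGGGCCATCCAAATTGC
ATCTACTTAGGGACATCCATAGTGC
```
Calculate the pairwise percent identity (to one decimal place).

4 positions differ (7, 13, 20, 22), so 21 of 25 match: 21/25 = 84%.

84.0%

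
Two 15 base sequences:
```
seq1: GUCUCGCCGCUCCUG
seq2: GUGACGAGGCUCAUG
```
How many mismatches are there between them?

5

The sequences differ at sites 3, 4, 7, 8, 13 (1-based) — 5 in total.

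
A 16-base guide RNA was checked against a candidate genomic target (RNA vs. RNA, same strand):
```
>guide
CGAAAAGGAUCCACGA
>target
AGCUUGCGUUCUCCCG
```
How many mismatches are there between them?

11

The sequences differ at bases 1, 3, 4, 5, 6, 7, 9, 12, 13, 15, 16 (1-based) — 11 in total.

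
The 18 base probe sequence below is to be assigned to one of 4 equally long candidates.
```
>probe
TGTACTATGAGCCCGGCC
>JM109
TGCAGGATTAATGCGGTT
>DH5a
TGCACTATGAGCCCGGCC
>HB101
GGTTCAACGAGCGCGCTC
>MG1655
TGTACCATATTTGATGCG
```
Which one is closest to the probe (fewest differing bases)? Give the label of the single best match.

DH5a

JM109 differs at 9 bases; DH5a differs at 1 base; HB101 differs at 7 bases; MG1655 differs at 9 bases. The closest is DH5a.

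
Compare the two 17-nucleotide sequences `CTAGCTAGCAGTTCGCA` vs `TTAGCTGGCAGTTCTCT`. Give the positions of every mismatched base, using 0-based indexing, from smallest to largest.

0, 6, 14, 16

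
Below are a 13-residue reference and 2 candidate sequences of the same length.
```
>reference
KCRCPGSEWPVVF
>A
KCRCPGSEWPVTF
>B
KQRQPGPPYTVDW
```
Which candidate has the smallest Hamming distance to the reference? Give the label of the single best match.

A

A differs at 1 position; B differs at 8 positions. The closest is A.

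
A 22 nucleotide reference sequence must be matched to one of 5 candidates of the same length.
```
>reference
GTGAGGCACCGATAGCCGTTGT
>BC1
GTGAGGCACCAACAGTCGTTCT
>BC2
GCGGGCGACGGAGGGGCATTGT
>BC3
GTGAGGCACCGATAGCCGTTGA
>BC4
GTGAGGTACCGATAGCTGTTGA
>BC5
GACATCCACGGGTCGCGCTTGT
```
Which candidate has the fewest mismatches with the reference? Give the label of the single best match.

BC1 differs at 4 bases; BC2 differs at 9 bases; BC3 differs at 1 base; BC4 differs at 3 bases; BC5 differs at 9 bases. The closest is BC3.

BC3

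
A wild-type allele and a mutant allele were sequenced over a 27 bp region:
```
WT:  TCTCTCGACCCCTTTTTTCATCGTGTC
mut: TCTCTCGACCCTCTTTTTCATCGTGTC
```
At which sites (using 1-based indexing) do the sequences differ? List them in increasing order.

Differences at site 12 (C→T), site 13 (T→C).

12, 13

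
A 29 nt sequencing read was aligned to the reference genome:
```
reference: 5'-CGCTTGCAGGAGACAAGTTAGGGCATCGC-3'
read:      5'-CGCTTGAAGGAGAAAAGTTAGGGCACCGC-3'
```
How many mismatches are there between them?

3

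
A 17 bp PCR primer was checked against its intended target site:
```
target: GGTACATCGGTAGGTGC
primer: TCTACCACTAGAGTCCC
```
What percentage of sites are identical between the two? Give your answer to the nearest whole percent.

41%

Mismatches at positions 1, 2, 6, 7, 9, 10, 11, 14, 15, 16 (1-based): 10 of 17.
Identical positions: 7/17 = 41.18% → 41%.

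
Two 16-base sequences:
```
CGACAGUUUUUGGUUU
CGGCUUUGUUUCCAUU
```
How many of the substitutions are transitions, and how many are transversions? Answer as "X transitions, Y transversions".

1 transition, 6 transversions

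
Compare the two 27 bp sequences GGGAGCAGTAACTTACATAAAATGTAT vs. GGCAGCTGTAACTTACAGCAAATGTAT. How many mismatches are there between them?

The sequences differ at positions 3, 7, 18, 19 (1-based) — 4 in total.

4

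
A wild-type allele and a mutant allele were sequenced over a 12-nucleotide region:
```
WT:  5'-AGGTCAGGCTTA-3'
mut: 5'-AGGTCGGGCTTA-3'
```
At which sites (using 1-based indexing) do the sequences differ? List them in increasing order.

Differences at site 6 (A→G).

6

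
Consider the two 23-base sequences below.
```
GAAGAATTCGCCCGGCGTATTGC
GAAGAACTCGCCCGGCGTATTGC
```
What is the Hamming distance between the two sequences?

The sequences differ at bases 7 (1-based) — 1 in total.

1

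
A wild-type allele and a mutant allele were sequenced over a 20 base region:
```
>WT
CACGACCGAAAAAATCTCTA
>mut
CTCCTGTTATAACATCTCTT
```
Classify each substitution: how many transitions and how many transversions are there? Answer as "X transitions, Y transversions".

Transitions (purine↔purine or pyrimidine↔pyrimidine): 7 C→T.
Transversions (purine↔pyrimidine): 2 A→T, 4 G→C, 5 A→T, 6 C→G, 8 G→T, 10 A→T, 13 A→C, 20 A→T.

1 transition, 8 transversions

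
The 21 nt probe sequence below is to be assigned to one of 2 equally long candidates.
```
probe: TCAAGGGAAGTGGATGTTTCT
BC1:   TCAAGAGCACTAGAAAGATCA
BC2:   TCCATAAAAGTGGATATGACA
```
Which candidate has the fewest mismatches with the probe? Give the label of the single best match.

BC2

BC1 differs at 9 positions; BC2 differs at 8 positions. The closest is BC2.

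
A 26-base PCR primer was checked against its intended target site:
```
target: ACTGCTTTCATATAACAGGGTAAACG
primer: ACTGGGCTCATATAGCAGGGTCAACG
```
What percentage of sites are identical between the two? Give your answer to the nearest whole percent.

81%

Mismatches at positions 5, 6, 7, 15, 22 (1-based): 5 of 26.
Identical positions: 21/26 = 80.77% → 81%.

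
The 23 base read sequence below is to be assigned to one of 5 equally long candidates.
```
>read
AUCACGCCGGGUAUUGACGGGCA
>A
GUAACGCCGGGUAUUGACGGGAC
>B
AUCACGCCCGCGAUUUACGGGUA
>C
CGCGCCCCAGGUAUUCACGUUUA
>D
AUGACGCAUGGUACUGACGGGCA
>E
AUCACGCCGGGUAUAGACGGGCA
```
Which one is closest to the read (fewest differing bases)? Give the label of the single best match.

Hamming distances to read — A: 4; B: 5; C: 9; D: 4; E: 1.
Smallest is E with 1 mismatch.

E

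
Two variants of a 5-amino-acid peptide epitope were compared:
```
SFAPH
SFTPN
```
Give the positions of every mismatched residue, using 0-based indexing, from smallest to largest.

Scanning 0-based: 2: A/T; 4: H/N.

2, 4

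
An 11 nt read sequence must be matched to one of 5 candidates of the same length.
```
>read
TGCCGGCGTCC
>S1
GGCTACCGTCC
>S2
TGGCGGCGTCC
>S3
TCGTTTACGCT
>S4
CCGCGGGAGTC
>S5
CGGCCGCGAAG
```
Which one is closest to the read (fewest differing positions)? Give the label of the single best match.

S2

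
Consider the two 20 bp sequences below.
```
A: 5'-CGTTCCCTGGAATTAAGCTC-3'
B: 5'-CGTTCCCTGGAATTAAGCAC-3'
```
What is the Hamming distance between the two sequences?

1

Mismatches (1-based): site 19: T→A.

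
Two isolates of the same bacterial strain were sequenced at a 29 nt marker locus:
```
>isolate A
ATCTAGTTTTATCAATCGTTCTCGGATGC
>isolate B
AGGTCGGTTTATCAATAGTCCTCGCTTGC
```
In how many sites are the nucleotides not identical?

8

The sequences differ at sites 2, 3, 5, 7, 17, 20, 25, 26 (1-based) — 8 in total.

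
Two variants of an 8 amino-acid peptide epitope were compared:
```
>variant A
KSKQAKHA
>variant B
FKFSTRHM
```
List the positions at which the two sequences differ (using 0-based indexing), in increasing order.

0, 1, 2, 3, 4, 5, 7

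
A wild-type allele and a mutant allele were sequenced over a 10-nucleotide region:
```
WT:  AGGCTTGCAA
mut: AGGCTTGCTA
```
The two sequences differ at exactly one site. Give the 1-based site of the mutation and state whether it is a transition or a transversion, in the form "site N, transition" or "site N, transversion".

site 9, transversion

The sequences differ only at site 9: A→T (purine→pyrimidine), a transversion.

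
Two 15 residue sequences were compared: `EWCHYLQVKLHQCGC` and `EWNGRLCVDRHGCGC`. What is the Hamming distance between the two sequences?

Comparing position by position, 7 residues differ: 3 (C/N), 4 (H/G), 5 (Y/R), 7 (Q/C), 9 (K/D), 10 (L/R), 12 (Q/G).

7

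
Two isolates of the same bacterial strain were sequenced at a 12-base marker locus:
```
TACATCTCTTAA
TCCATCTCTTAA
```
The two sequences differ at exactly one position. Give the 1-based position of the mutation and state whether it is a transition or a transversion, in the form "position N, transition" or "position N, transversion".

position 2, transversion

Position 2 changes A→C. A is a purine and C is a pyrimidine, so this is a transversion.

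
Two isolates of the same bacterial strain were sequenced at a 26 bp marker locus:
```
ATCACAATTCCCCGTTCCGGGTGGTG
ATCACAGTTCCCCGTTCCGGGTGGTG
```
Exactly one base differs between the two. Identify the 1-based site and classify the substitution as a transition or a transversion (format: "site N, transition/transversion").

site 7, transition

Site 7 changes A→G. A is a purine and G is a purine, so this is a transition.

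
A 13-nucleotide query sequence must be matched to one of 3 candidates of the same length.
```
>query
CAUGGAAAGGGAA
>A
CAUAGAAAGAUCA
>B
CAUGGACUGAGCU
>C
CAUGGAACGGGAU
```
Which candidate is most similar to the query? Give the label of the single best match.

A differs at 4 bases; B differs at 5 bases; C differs at 2 bases. The closest is C.

C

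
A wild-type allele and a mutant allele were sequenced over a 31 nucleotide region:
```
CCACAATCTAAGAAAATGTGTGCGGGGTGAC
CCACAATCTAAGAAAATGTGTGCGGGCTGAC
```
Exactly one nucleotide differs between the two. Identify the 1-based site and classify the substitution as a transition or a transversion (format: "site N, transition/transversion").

site 27, transversion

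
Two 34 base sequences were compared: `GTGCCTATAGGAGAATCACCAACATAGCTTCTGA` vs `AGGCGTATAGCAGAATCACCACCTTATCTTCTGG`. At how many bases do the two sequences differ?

The sequences differ at bases 1, 2, 5, 11, 22, 24, 27, 34 (1-based) — 8 in total.

8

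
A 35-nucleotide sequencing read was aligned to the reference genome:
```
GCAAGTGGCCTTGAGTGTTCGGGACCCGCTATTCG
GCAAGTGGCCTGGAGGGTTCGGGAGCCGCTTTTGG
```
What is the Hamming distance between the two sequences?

5

Mismatches (1-based): base 12: T→G; base 16: T→G; base 25: C→G; base 31: A→T; base 34: C→G.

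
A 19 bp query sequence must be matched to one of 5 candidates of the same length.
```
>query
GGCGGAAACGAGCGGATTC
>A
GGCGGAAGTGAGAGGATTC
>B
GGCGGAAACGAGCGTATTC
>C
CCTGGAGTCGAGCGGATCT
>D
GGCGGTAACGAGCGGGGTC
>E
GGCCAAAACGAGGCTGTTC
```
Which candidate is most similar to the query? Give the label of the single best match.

Hamming distances to query — A: 3; B: 1; C: 7; D: 3; E: 6.
Smallest is B with 1 mismatch.

B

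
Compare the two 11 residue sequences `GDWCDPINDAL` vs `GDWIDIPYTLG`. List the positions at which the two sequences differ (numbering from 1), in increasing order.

4, 6, 7, 8, 9, 10, 11

Differences at position 4 (C→I), position 6 (P→I), position 7 (I→P), position 8 (N→Y), position 9 (D→T), position 10 (A→L), position 11 (L→G).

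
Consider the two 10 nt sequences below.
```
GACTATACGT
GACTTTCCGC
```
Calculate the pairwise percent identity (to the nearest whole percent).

70%

3 positions differ (5, 7, 10), so 7 of 10 match: 7/10 = 70%.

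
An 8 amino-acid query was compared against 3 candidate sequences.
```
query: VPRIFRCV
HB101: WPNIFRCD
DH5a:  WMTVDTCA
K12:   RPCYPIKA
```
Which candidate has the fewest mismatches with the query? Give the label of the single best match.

HB101

Hamming distances to query — HB101: 3; DH5a: 7; K12: 7.
Smallest is HB101 with 3 mismatches.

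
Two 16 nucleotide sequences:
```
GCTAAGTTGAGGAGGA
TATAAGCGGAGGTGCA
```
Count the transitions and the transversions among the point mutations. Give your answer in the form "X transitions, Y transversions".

1 transition, 5 transversions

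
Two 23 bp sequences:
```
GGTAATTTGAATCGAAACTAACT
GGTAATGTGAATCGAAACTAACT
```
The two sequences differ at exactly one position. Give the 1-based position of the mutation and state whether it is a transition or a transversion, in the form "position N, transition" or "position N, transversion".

Position 7 changes T→G. T is a pyrimidine and G is a purine, so this is a transversion.

position 7, transversion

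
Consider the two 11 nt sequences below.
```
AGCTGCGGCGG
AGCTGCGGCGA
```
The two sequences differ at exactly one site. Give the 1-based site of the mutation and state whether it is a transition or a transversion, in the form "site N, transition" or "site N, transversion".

The sequences differ only at site 11: G→A (purine→purine), a transition.

site 11, transition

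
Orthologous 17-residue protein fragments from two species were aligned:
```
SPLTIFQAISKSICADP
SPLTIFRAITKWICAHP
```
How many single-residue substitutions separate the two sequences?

Mismatches (1-based): position 7: Q→R; position 10: S→T; position 12: S→W; position 16: D→H.

4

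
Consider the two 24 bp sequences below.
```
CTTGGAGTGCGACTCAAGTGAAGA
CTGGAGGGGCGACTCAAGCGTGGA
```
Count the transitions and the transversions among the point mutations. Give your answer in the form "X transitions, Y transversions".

Mismatches (1-based):
base 3: T→G (pyrimidine→purine, transversion)
base 5: G→A (purine→purine, transition)
base 6: A→G (purine→purine, transition)
base 8: T→G (pyrimidine→purine, transversion)
base 19: T→C (pyrimidine→pyrimidine, transition)
base 21: A→T (purine→pyrimidine, transversion)
base 22: A→G (purine→purine, transition)

4 transitions, 3 transversions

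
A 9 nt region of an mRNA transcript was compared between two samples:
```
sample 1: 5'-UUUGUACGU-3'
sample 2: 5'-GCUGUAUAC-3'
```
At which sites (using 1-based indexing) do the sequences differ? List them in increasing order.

1, 2, 7, 8, 9

Differences at site 1 (U→G), site 2 (U→C), site 7 (C→U), site 8 (G→A), site 9 (U→C).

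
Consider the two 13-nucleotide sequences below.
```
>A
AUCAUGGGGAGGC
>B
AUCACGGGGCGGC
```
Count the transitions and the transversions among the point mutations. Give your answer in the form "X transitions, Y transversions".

Transitions (purine↔purine or pyrimidine↔pyrimidine): 5 U→C.
Transversions (purine↔pyrimidine): 10 A→C.

1 transition, 1 transversion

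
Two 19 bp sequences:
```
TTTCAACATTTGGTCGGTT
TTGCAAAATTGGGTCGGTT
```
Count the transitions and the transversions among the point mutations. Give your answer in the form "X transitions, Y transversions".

Mismatches (1-based):
base 3: T→G (pyrimidine→purine, transversion)
base 7: C→A (pyrimidine→purine, transversion)
base 11: T→G (pyrimidine→purine, transversion)

0 transitions, 3 transversions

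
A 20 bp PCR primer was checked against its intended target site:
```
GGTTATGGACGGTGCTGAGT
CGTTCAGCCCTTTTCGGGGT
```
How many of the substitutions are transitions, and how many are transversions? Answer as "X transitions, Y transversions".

1 transition, 9 transversions

Transitions (purine↔purine or pyrimidine↔pyrimidine): 18 A→G.
Transversions (purine↔pyrimidine): 1 G→C, 5 A→C, 6 T→A, 8 G→C, 9 A→C, 11 G→T, 12 G→T, 14 G→T, 16 T→G.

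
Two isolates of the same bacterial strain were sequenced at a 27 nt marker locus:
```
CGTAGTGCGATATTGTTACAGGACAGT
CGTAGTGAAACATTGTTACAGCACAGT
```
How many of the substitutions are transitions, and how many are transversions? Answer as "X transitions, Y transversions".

2 transitions, 2 transversions

Mismatches (1-based):
base 8: C→A (pyrimidine→purine, transversion)
base 9: G→A (purine→purine, transition)
base 11: T→C (pyrimidine→pyrimidine, transition)
base 22: G→C (purine→pyrimidine, transversion)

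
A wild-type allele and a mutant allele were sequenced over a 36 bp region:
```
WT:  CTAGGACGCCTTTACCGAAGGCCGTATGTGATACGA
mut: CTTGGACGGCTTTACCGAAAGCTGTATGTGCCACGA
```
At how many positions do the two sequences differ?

The sequences differ at positions 3, 9, 20, 23, 31, 32 (1-based) — 6 in total.

6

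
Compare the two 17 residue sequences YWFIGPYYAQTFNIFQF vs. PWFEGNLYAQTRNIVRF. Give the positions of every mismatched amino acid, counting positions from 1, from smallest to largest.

1, 4, 6, 7, 12, 15, 16

Scanning 1-based: 1: Y/P; 4: I/E; 6: P/N; 7: Y/L; 12: F/R; 15: F/V; 16: Q/R.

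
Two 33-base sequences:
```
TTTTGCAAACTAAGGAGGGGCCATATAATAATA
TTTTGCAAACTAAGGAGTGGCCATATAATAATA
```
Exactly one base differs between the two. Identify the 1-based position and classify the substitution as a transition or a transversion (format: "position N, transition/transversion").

Position 18 changes G→T. G is a purine and T is a pyrimidine, so this is a transversion.

position 18, transversion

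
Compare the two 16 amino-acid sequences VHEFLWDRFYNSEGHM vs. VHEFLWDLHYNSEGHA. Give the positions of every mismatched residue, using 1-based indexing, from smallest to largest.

8, 9, 16

Scanning 1-based: 8: R/L; 9: F/H; 16: M/A.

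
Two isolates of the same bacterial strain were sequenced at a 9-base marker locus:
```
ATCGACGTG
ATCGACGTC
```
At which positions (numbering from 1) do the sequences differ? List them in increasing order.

9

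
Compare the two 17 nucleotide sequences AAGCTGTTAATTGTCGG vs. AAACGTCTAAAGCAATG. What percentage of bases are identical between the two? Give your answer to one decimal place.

10 positions differ (3, 5, 6, 7, 11, 12, 13, 14, 15, 16), so 7 of 17 match: 7/17 = 41.18%.

41.2%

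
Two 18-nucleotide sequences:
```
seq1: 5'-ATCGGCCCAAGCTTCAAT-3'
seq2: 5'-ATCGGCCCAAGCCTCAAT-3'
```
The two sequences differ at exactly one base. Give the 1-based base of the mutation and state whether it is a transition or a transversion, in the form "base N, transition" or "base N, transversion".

base 13, transition

Base 13 changes T→C. T is a pyrimidine and C is a pyrimidine, so this is a transition.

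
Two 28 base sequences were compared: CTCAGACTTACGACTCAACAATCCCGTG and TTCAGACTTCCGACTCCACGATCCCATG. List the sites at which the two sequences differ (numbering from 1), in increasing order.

Scanning 1-based: 1: C/T; 10: A/C; 17: A/C; 20: A/G; 26: G/A.

1, 10, 17, 20, 26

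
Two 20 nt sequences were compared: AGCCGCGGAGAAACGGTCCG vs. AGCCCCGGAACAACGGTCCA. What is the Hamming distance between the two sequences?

Mismatches (1-based): base 5: G→C; base 10: G→A; base 11: A→C; base 20: G→A.

4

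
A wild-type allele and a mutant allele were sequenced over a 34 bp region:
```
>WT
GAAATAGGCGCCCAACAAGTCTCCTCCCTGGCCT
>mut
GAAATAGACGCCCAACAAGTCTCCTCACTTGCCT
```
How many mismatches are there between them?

Comparing position by position, 3 bases differ: 8 (G/A), 27 (C/A), 30 (G/T).

3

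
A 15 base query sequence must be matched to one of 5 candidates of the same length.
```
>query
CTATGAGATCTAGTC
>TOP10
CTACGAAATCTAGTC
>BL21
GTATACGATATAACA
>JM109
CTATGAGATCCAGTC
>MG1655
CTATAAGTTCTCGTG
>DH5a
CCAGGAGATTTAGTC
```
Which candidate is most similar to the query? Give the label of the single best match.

TOP10 differs at 2 sites; BL21 differs at 7 sites; JM109 differs at 1 site; MG1655 differs at 4 sites; DH5a differs at 3 sites. The closest is JM109.

JM109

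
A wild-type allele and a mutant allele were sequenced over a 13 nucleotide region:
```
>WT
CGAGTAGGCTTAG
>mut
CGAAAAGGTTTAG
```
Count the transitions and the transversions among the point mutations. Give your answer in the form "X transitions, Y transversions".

Transitions (purine↔purine or pyrimidine↔pyrimidine): 4 G→A, 9 C→T.
Transversions (purine↔pyrimidine): 5 T→A.

2 transitions, 1 transversion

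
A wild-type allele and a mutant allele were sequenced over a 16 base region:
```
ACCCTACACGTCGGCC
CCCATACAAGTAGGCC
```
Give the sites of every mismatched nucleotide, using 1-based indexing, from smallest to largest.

1, 4, 9, 12

Scanning 1-based: 1: A/C; 4: C/A; 9: C/A; 12: C/A.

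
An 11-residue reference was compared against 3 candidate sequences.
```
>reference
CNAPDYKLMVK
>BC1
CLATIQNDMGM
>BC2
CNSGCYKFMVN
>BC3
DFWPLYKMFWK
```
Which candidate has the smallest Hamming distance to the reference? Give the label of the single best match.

BC2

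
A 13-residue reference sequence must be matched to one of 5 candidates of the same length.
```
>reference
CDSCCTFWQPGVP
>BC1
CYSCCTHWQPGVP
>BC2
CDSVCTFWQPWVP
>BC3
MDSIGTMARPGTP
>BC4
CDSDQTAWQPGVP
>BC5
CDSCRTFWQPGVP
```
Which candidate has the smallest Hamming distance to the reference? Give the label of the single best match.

Hamming distances to reference — BC1: 2; BC2: 2; BC3: 7; BC4: 3; BC5: 1.
Smallest is BC5 with 1 mismatch.

BC5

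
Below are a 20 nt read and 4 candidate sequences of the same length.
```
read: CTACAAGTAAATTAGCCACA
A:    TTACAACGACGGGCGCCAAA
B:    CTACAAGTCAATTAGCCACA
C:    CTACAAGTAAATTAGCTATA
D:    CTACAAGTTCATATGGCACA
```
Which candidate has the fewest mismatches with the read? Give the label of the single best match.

A differs at 9 sites; B differs at 1 site; C differs at 2 sites; D differs at 5 sites. The closest is B.

B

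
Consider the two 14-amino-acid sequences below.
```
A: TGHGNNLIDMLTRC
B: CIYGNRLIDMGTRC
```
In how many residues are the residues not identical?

5

Mismatches (1-based): residue 1: T→C; residue 2: G→I; residue 3: H→Y; residue 6: N→R; residue 11: L→G.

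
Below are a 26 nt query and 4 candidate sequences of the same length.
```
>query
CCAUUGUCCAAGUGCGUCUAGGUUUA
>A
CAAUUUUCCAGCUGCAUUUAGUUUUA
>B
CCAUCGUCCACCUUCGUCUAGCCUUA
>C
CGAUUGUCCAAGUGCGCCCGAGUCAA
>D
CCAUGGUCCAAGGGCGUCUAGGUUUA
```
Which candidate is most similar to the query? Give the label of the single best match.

D

A differs at 7 bases; B differs at 6 bases; C differs at 7 bases; D differs at 2 bases. The closest is D.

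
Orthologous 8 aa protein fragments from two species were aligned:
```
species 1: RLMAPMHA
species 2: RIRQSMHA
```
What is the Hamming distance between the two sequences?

The sequences differ at residues 2, 3, 4, 5 (1-based) — 4 in total.

4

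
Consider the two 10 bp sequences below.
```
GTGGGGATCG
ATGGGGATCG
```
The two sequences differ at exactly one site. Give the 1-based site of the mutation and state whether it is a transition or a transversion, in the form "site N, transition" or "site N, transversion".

site 1, transition

The sequences differ only at site 1: G→A (purine→purine), a transition.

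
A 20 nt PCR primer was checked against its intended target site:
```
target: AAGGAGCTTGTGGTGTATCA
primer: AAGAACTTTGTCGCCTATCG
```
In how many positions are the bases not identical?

The sequences differ at positions 4, 6, 7, 12, 14, 15, 20 (1-based) — 7 in total.

7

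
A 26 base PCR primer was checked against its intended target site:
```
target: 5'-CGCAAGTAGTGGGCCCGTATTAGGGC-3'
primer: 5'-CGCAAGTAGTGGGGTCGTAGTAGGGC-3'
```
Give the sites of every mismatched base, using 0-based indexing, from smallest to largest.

Differences at site 13 (C→G), site 14 (C→T), site 19 (T→G).

13, 14, 19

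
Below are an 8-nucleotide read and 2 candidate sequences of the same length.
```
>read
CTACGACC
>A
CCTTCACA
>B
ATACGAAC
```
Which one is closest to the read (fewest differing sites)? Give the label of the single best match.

Hamming distances to read — A: 5; B: 2.
Smallest is B with 2 mismatches.

B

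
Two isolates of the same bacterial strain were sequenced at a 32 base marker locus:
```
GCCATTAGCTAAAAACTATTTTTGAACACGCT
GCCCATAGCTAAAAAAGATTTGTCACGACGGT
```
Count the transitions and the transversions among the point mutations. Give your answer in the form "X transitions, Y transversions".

0 transitions, 9 transversions

Transitions (purine↔purine or pyrimidine↔pyrimidine): none.
Transversions (purine↔pyrimidine): 4 A→C, 5 T→A, 16 C→A, 17 T→G, 22 T→G, 24 G→C, 26 A→C, 27 C→G, 31 C→G.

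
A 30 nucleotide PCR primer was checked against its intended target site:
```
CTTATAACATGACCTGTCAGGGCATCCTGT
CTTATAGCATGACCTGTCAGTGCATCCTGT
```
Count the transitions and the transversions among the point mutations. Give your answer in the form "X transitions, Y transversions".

1 transition, 1 transversion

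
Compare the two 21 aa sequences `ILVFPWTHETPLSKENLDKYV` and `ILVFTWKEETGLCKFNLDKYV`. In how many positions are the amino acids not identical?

6

Comparing position by position, 6 positions differ: 5 (P/T), 7 (T/K), 8 (H/E), 11 (P/G), 13 (S/C), 15 (E/F).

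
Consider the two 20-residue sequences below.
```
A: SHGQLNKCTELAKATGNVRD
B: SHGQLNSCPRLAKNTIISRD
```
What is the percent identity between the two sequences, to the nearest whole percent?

65%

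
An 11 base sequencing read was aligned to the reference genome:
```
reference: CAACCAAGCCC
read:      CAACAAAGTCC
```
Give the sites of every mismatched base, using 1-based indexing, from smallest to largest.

Scanning 1-based: 5: C/A; 9: C/T.

5, 9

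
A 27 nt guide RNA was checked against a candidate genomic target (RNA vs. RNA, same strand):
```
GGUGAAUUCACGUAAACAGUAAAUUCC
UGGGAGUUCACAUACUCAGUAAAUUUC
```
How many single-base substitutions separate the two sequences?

Comparing position by position, 7 sites differ: 1 (G/U), 3 (U/G), 6 (A/G), 12 (G/A), 15 (A/C), 16 (A/U), 26 (C/U).

7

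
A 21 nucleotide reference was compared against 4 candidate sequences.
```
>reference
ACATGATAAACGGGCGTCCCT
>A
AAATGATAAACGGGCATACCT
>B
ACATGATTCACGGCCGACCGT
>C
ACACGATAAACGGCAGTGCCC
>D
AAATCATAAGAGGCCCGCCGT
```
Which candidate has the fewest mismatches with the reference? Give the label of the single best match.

Hamming distances to reference — A: 3; B: 5; C: 5; D: 8.
Smallest is A with 3 mismatches.

A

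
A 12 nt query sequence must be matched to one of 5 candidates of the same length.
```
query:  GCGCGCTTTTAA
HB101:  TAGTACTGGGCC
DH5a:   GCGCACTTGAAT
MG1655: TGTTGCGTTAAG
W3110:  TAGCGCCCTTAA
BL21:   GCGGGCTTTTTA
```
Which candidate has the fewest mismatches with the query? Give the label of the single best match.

BL21

HB101 differs at 9 positions; DH5a differs at 4 positions; MG1655 differs at 7 positions; W3110 differs at 4 positions; BL21 differs at 2 positions. The closest is BL21.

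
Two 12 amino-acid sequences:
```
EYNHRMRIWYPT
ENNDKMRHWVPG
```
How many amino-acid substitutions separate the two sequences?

6

Comparing position by position, 6 positions differ: 2 (Y/N), 4 (H/D), 5 (R/K), 8 (I/H), 10 (Y/V), 12 (T/G).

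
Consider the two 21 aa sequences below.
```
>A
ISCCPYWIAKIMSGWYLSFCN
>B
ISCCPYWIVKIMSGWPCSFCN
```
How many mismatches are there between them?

Mismatches (1-based): residue 9: A→V; residue 16: Y→P; residue 17: L→C.

3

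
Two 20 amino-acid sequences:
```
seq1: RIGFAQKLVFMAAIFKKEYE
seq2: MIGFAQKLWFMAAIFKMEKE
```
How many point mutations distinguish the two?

4

Comparing position by position, 4 positions differ: 1 (R/M), 9 (V/W), 17 (K/M), 19 (Y/K).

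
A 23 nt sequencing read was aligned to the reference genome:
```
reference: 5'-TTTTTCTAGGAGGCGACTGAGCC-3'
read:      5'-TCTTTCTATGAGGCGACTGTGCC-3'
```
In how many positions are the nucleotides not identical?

3

The sequences differ at positions 2, 9, 20 (1-based) — 3 in total.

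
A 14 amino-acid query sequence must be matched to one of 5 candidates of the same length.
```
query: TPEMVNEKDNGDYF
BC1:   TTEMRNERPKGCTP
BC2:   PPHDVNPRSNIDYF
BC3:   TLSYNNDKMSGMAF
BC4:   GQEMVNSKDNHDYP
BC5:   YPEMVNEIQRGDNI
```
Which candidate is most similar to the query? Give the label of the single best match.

BC4

BC1 differs at 8 residues; BC2 differs at 7 residues; BC3 differs at 9 residues; BC4 differs at 5 residues; BC5 differs at 6 residues. The closest is BC4.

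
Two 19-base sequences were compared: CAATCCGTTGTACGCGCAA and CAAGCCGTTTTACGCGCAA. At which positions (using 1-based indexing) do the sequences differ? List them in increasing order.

4, 10

Scanning 1-based: 4: T/G; 10: G/T.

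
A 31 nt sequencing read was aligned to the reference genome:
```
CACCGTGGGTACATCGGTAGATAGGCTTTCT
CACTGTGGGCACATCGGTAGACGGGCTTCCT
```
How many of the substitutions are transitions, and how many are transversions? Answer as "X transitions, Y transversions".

Transitions (purine↔purine or pyrimidine↔pyrimidine): 4 C→T, 10 T→C, 22 T→C, 23 A→G, 29 T→C.
Transversions (purine↔pyrimidine): none.

5 transitions, 0 transversions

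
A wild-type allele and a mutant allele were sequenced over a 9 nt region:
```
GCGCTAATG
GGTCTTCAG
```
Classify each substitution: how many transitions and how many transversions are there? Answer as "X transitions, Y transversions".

0 transitions, 5 transversions

Transitions (purine↔purine or pyrimidine↔pyrimidine): none.
Transversions (purine↔pyrimidine): 2 C→G, 3 G→T, 6 A→T, 7 A→C, 8 T→A.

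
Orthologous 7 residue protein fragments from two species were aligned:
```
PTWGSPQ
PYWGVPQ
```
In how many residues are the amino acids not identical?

2

The sequences differ at residues 2, 5 (1-based) — 2 in total.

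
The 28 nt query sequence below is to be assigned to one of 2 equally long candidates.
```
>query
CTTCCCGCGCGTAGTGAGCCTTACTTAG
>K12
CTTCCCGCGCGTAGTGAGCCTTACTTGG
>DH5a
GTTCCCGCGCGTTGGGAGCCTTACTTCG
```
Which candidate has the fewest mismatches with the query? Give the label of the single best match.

K12

K12 differs at 1 base; DH5a differs at 4 bases. The closest is K12.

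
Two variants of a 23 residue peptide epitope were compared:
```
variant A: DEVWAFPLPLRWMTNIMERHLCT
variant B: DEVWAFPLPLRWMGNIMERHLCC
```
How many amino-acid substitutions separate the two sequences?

Comparing position by position, 2 residues differ: 14 (T/G), 23 (T/C).

2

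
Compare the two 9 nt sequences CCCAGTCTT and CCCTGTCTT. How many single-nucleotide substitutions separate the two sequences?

The sequences differ at bases 4 (1-based) — 1 in total.

1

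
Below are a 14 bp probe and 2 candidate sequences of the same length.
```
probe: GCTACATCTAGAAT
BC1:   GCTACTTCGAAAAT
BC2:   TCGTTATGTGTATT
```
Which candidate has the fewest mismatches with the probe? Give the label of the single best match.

BC1 differs at 3 positions; BC2 differs at 8 positions. The closest is BC1.

BC1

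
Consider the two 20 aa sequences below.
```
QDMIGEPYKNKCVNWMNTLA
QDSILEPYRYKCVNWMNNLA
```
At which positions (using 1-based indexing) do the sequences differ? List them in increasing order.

3, 5, 9, 10, 18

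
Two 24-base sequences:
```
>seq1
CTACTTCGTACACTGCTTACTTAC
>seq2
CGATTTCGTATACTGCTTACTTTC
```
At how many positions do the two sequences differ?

4

Comparing position by position, 4 positions differ: 2 (T/G), 4 (C/T), 11 (C/T), 23 (A/T).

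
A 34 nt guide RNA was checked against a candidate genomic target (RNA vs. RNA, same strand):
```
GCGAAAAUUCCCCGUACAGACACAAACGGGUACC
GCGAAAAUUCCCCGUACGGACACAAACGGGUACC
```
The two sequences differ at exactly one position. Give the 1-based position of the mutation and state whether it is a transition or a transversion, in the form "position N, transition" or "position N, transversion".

position 18, transition

Position 18 changes A→G. A is a purine and G is a purine, so this is a transition.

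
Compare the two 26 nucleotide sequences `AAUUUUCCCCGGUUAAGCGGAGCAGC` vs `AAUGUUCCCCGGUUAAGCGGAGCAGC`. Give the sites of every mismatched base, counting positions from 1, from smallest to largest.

Differences at site 4 (U→G).

4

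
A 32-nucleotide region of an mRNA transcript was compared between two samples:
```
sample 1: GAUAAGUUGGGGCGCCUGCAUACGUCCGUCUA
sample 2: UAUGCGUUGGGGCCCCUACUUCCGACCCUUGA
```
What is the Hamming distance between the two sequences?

11

Comparing position by position, 11 sites differ: 1 (G/U), 4 (A/G), 5 (A/C), 14 (G/C), 18 (G/A), 20 (A/U), 22 (A/C), 25 (U/A), 28 (G/C), 30 (C/U), 31 (U/G).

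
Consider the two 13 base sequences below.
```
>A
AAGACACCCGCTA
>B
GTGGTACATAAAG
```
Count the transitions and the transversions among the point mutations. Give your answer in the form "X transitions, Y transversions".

6 transitions, 4 transversions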